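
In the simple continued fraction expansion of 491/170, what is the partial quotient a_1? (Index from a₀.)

491 = 2·170 + 151   →  a_0 = 2
170 = 1·151 + 19   →  a_1 = 1

1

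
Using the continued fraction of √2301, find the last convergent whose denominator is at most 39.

1535/32

√2301 = [47; 1, 30, 1, 94, …] (period length 4).
Convergents:
  p_0/q_0 = 47/1
  p_1/q_1 = 48/1
  p_2/q_2 = 1487/31
  p_3/q_3 = 1535/32
  p_4/q_4 = 145777/3039
q_3 = 32 ≤ 39 < 3039 = q_4, so the answer is 1535/32.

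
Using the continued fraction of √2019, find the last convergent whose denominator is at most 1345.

√2019 = [44; 1, 13, 1, 88, …] (period length 4).
Convergents:
  p_0/q_0 = 44/1
  p_1/q_1 = 45/1
  p_2/q_2 = 629/14
  p_3/q_3 = 674/15
  p_4/q_4 = 59941/1334
  p_5/q_5 = 60615/1349
q_4 = 1334 ≤ 1345 < 1349 = q_5, so the answer is 59941/1334.

59941/1334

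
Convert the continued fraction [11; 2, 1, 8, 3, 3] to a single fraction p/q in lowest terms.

3052/269

Using pₖ = aₖpₖ₋₁ + pₖ₋₂ and qₖ = aₖqₖ₋₁ + qₖ₋₂:
  k=0: a=11, p=11, q=1
  k=1: a=2, p=23, q=2
  k=2: a=1, p=34, q=3
  k=3: a=8, p=295, q=26
  k=4: a=3, p=919, q=81
  k=5: a=3, p=3052, q=269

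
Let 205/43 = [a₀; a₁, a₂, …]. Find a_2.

205 = 4·43 + 33   →  a_0 = 4
43 = 1·33 + 10   →  a_1 = 1
33 = 3·10 + 3   →  a_2 = 3

3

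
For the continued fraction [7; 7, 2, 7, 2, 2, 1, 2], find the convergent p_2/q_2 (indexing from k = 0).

Using pₖ = aₖpₖ₋₁ + pₖ₋₂, qₖ = aₖqₖ₋₁ + qₖ₋₂ (with p₋₁=1, p₋₂=0, q₋₁=0, q₋₂=1):
  k=0: a=7, p=7, q=1
  k=1: a=7, p=50, q=7
  k=2: a=2, p=107, q=15

107/15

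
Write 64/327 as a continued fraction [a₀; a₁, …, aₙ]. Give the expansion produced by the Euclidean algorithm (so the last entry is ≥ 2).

64 = 0·327 + 64
327 = 5·64 + 7
64 = 9·7 + 1
7 = 7·1 + 0  (stop)
So 64/327 = [0; 5, 9, 7].

[0; 5, 9, 7]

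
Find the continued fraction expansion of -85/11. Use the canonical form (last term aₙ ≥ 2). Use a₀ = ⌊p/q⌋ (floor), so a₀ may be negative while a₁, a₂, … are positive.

[-8; 3, 1, 2]

-85 = -8*11 + 3
11 = 3*3 + 2
3 = 1*2 + 1
2 = 2*1 + 0  (stop)
So -85/11 = [-8; 3, 1, 2].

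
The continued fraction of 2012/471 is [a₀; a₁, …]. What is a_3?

2012 = 4·471 + 128   →  a_0 = 4
471 = 3·128 + 87   →  a_1 = 3
128 = 1·87 + 41   →  a_2 = 1
87 = 2·41 + 5   →  a_3 = 2

2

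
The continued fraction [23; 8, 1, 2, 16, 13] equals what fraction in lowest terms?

Fold from the inside: start with 13/1.
  16 + 1/13 = 209/13
  2 + 13/209 = 431/209
  1 + 209/431 = 640/431
  8 + 431/640 = 5551/640
  23 + 640/5551 = 128313/5551

128313/5551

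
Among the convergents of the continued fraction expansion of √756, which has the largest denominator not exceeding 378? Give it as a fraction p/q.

6049/220

√756 = [27; 2, 54, …] (period length 2).
Convergents:
  p_0/q_0 = 27/1
  p_1/q_1 = 55/2
  p_2/q_2 = 2997/109
  p_3/q_3 = 6049/220
  p_4/q_4 = 329643/11989
q_3 = 220 ≤ 378 < 11989 = q_4, so the answer is 6049/220.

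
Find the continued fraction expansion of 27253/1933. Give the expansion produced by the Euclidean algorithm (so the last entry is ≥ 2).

[14; 10, 8, 3, 3, 2]

27253 = 14×1933 + 191
1933 = 10×191 + 23
191 = 8×23 + 7
23 = 3×7 + 2
7 = 3×2 + 1
2 = 2×1 + 0  (stop)
So 27253/1933 = [14; 10, 8, 3, 3, 2].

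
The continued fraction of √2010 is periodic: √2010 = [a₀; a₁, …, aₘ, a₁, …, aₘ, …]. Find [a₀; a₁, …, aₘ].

a₀ = ⌊√2010⌋ = 44.
With m₀=0, d₀=1 and mₖ₊₁ = dₖaₖ − mₖ, dₖ₊₁ = (n − mₖ₊₁²)/dₖ, aₖ₊₁ = ⌊(a₀+mₖ₊₁)/dₖ₊₁⌋:
  k=1: m=44, d=74, a=1
  k=2: m=30, d=15, a=4
  k=3: m=30, d=74, a=1
  k=4: m=44, d=1, a=88
d=1 and a=2a₀=88 at k=4, so the next step gives (m, d) = (44, 74) again — its k=1 value — and the period has length 4.

[44; 1, 4, 1, 88]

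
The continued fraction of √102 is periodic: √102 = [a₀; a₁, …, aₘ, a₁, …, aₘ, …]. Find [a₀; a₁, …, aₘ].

[10; 10, 20]

a₀ = ⌊√102⌋ = 10.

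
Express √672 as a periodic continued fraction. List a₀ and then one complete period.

a₀ = ⌊√672⌋ = 25.
With m₀=0, d₀=1 and mₖ₊₁ = dₖaₖ − mₖ, dₖ₊₁ = (n − mₖ₊₁²)/dₖ, aₖ₊₁ = ⌊(a₀+mₖ₊₁)/dₖ₊₁⌋:
  k=1: m=25, d=47, a=1
  k=2: m=22, d=4, a=11
  k=3: m=22, d=47, a=1
  k=4: m=25, d=1, a=50
d=1 and a=2a₀=50 at k=4, so the next step gives (m, d) = (25, 47) again — its k=1 value — and the period has length 4.

[25; 1, 11, 1, 50]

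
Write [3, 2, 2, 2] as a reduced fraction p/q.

41/12

Using pₖ = aₖpₖ₋₁ + pₖ₋₂ and qₖ = aₖqₖ₋₁ + qₖ₋₂:
  k=0: a=3, p=3, q=1
  k=1: a=2, p=7, q=2
  k=2: a=2, p=17, q=5
  k=3: a=2, p=41, q=12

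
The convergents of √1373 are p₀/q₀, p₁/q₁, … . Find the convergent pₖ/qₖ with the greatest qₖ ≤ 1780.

25382/685

√1373 = [37; 18, 1, 1, 18, 74, …] (period length 5).
Convergents:
  p_0/q_0 = 37/1
  p_1/q_1 = 667/18
  p_2/q_2 = 704/19
  p_3/q_3 = 1371/37
  p_4/q_4 = 25382/685
  p_5/q_5 = 1879639/50727
q_4 = 685 ≤ 1780 < 50727 = q_5, so the answer is 25382/685.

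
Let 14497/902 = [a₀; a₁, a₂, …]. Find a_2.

14497 = 16·902 + 65   →  a_0 = 16
902 = 13·65 + 57   →  a_1 = 13
65 = 1·57 + 8   →  a_2 = 1

1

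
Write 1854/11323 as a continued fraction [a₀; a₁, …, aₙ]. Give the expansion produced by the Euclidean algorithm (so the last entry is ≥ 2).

[0; 6, 9, 3, 6, 3, 3]

1854 = 0×11323 + 1854
11323 = 6×1854 + 199
1854 = 9×199 + 63
199 = 3×63 + 10
63 = 6×10 + 3
10 = 3×3 + 1
3 = 3×1 + 0  (stop)
So 1854/11323 = [0; 6, 9, 3, 6, 3, 3].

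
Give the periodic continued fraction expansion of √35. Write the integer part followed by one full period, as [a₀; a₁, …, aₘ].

a₀ = ⌊√35⌋ = 5.
With m₀=0, d₀=1 and mₖ₊₁ = dₖaₖ − mₖ, dₖ₊₁ = (n − mₖ₊₁²)/dₖ, aₖ₊₁ = ⌊(a₀+mₖ₊₁)/dₖ₊₁⌋:
  k=1: m=5, d=10, a=1
  k=2: m=5, d=1, a=10
d=1 and a=2a₀=10 at k=2, so the next step gives (m, d) = (5, 10) again — its k=1 value — and the period has length 2.

[5; 1, 10]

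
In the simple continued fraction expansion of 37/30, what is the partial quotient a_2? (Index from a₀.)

3

37 = 1·30 + 7   →  a_0 = 1
30 = 4·7 + 2   →  a_1 = 4
7 = 3·2 + 1   →  a_2 = 3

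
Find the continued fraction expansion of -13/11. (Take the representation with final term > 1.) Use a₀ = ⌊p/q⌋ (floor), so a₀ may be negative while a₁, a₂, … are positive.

-13 = -2*11 + 9
11 = 1*9 + 2
9 = 4*2 + 1
2 = 2*1 + 0  (stop)
So -13/11 = [-2; 1, 4, 2].

[-2; 1, 4, 2]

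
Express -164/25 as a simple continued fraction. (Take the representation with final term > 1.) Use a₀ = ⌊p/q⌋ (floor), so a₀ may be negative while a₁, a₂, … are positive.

-164 = -7·25 + 11
25 = 2·11 + 3
11 = 3·3 + 2
3 = 1·2 + 1
2 = 2·1 + 0  (stop)
So -164/25 = [-7; 2, 3, 1, 2].

[-7; 2, 3, 1, 2]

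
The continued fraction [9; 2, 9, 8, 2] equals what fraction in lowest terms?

3098/327

Using pₖ = aₖpₖ₋₁ + pₖ₋₂ and qₖ = aₖqₖ₋₁ + qₖ₋₂:
  k=0: a=9, p=9, q=1
  k=1: a=2, p=19, q=2
  k=2: a=9, p=180, q=19
  k=3: a=8, p=1459, q=154
  k=4: a=2, p=3098, q=327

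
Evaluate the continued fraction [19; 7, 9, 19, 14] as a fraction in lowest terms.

328951/17186

Using pₖ = aₖpₖ₋₁ + pₖ₋₂ and qₖ = aₖqₖ₋₁ + qₖ₋₂:
  k=0: a=19, p=19, q=1
  k=1: a=7, p=134, q=7
  k=2: a=9, p=1225, q=64
  k=3: a=19, p=23409, q=1223
  k=4: a=14, p=328951, q=17186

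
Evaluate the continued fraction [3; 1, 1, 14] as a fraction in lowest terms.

102/29

Fold from the inside: start with 14/1.
  1 + 1/14 = 15/14
  1 + 14/15 = 29/15
  3 + 15/29 = 102/29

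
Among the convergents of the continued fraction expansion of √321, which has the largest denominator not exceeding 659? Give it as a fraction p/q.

√321 = [17; 1, 10, 1, 34, …] (period length 4).
Convergents:
  p_0/q_0 = 17/1
  p_1/q_1 = 18/1
  p_2/q_2 = 197/11
  p_3/q_3 = 215/12
  p_4/q_4 = 7507/419
  p_5/q_5 = 7722/431
  p_6/q_6 = 84727/4729
q_5 = 431 ≤ 659 < 4729 = q_6, so the answer is 7722/431.

7722/431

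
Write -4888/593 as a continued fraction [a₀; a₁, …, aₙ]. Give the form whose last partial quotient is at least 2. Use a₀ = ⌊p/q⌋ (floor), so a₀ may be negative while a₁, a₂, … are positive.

[-9; 1, 3, 8, 2, 8]

-4888 = -9·593 + 449
593 = 1·449 + 144
449 = 3·144 + 17
144 = 8·17 + 8
17 = 2·8 + 1
8 = 8·1 + 0  (stop)
So -4888/593 = [-9; 1, 3, 8, 2, 8].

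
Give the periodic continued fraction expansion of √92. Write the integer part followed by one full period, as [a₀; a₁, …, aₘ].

a₀ = ⌊√92⌋ = 9.

[9; 1, 1, 2, 4, 2, 1, 1, 18]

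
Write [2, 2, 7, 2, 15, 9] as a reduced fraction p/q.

Using pₖ = aₖpₖ₋₁ + pₖ₋₂ and qₖ = aₖqₖ₋₁ + qₖ₋₂:
  k=0: a=2, p=2, q=1
  k=1: a=2, p=5, q=2
  k=2: a=7, p=37, q=15
  k=3: a=2, p=79, q=32
  k=4: a=15, p=1222, q=495
  k=5: a=9, p=11077, q=4487

11077/4487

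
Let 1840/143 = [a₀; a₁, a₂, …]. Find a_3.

1840 = 12·143 + 124   →  a_0 = 12
143 = 1·124 + 19   →  a_1 = 1
124 = 6·19 + 10   →  a_2 = 6
19 = 1·10 + 9   →  a_3 = 1

1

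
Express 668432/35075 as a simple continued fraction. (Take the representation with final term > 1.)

668432 = 19·35075 + 2007
35075 = 17·2007 + 956
2007 = 2·956 + 95
956 = 10·95 + 6
95 = 15·6 + 5
6 = 1·5 + 1
5 = 5·1 + 0  (stop)
So 668432/35075 = [19; 17, 2, 10, 15, 1, 5].

[19; 17, 2, 10, 15, 1, 5]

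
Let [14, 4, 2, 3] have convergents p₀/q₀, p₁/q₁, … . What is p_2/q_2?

Using pₖ = aₖpₖ₋₁ + pₖ₋₂, qₖ = aₖqₖ₋₁ + qₖ₋₂ (with p₋₁=1, p₋₂=0, q₋₁=0, q₋₂=1):
  k=0: a=14, p=14, q=1
  k=1: a=4, p=57, q=4
  k=2: a=2, p=128, q=9

128/9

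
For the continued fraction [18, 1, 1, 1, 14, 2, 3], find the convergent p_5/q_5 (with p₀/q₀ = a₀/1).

1698/91

Using pₖ = aₖpₖ₋₁ + pₖ₋₂, qₖ = aₖqₖ₋₁ + qₖ₋₂ (with p₋₁=1, p₋₂=0, q₋₁=0, q₋₂=1):
  k=0: a=18, p=18, q=1
  k=1: a=1, p=19, q=1
  k=2: a=1, p=37, q=2
  k=3: a=1, p=56, q=3
  k=4: a=14, p=821, q=44
  k=5: a=2, p=1698, q=91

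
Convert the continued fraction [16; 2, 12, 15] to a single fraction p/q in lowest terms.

6213/377

Fold from the inside: start with 15/1.
  12 + 1/15 = 181/15
  2 + 15/181 = 377/181
  16 + 181/377 = 6213/377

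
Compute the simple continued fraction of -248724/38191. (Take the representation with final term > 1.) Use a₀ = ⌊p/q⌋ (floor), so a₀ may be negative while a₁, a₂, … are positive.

[-7; 2, 19, 3, 2, 8, 5, 3]

-248724 = -7*38191 + 18613
38191 = 2*18613 + 965
18613 = 19*965 + 278
965 = 3*278 + 131
278 = 2*131 + 16
131 = 8*16 + 3
16 = 5*3 + 1
3 = 3*1 + 0  (stop)
So -248724/38191 = [-7; 2, 19, 3, 2, 8, 5, 3].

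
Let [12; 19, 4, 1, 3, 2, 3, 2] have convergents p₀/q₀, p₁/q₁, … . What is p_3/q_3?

Using pₖ = aₖpₖ₋₁ + pₖ₋₂, qₖ = aₖqₖ₋₁ + qₖ₋₂ (with p₋₁=1, p₋₂=0, q₋₁=0, q₋₂=1):
  k=0: a=12, p=12, q=1
  k=1: a=19, p=229, q=19
  k=2: a=4, p=928, q=77
  k=3: a=1, p=1157, q=96

1157/96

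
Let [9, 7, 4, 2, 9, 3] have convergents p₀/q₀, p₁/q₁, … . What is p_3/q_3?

594/65

Using pₖ = aₖpₖ₋₁ + pₖ₋₂, qₖ = aₖqₖ₋₁ + qₖ₋₂ (with p₋₁=1, p₋₂=0, q₋₁=0, q₋₂=1):
  k=0: a=9, p=9, q=1
  k=1: a=7, p=64, q=7
  k=2: a=4, p=265, q=29
  k=3: a=2, p=594, q=65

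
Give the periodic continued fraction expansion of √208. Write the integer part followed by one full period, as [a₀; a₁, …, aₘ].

a₀ = ⌊√208⌋ = 14.
With m₀=0, d₀=1 and mₖ₊₁ = dₖaₖ − mₖ, dₖ₊₁ = (n − mₖ₊₁²)/dₖ, aₖ₊₁ = ⌊(a₀+mₖ₊₁)/dₖ₊₁⌋:
  k=1: m=14, d=12, a=2
  k=2: m=10, d=9, a=2
  k=3: m=8, d=16, a=1
  k=4: m=8, d=9, a=2
  k=5: m=10, d=12, a=2
  k=6: m=14, d=1, a=28
d=1 and a=2a₀=28 at k=6, so the next step gives (m, d) = (14, 12) again — its k=1 value — and the period has length 6.

[14; 2, 2, 1, 2, 2, 28]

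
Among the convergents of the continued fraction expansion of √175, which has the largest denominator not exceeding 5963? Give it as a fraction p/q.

53087/4013

√175 = [13; 4, 2, 1, 2, 4, 26, …] (period length 6).
Convergents:
  p_0/q_0 = 13/1
  p_1/q_1 = 53/4
  p_2/q_2 = 119/9
  p_3/q_3 = 172/13
  p_4/q_4 = 463/35
  p_5/q_5 = 2024/153
  p_6/q_6 = 53087/4013
  p_7/q_7 = 214372/16205
q_6 = 4013 ≤ 5963 < 16205 = q_7, so the answer is 53087/4013.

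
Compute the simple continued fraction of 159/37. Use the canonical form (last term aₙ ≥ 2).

[4; 3, 2, 1, 3]

159 = 4×37 + 11
37 = 3×11 + 4
11 = 2×4 + 3
4 = 1×3 + 1
3 = 3×1 + 0  (stop)
So 159/37 = [4; 3, 2, 1, 3].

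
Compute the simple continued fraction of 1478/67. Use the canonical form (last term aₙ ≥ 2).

[22; 16, 1, 3]

1478 = 22*67 + 4
67 = 16*4 + 3
4 = 1*3 + 1
3 = 3*1 + 0  (stop)
So 1478/67 = [22; 16, 1, 3].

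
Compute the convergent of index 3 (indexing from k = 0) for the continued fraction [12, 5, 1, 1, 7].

134/11

Using pₖ = aₖpₖ₋₁ + pₖ₋₂, qₖ = aₖqₖ₋₁ + qₖ₋₂ (with p₋₁=1, p₋₂=0, q₋₁=0, q₋₂=1):
  k=0: a=12, p=12, q=1
  k=1: a=5, p=61, q=5
  k=2: a=1, p=73, q=6
  k=3: a=1, p=134, q=11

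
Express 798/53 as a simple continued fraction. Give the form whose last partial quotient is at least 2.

798 = 15×53 + 3
53 = 17×3 + 2
3 = 1×2 + 1
2 = 2×1 + 0  (stop)
So 798/53 = [15; 17, 1, 2].

[15; 17, 1, 2]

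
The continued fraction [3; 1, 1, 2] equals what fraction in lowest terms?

Fold from the inside: start with 2/1.
  1 + 1/2 = 3/2
  1 + 2/3 = 5/3
  3 + 3/5 = 18/5

18/5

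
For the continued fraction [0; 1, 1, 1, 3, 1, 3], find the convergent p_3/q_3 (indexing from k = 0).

Using pₖ = aₖpₖ₋₁ + pₖ₋₂, qₖ = aₖqₖ₋₁ + qₖ₋₂ (with p₋₁=1, p₋₂=0, q₋₁=0, q₋₂=1):
  k=0: a=0, p=0, q=1
  k=1: a=1, p=1, q=1
  k=2: a=1, p=1, q=2
  k=3: a=1, p=2, q=3

2/3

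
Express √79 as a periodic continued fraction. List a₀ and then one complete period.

a₀ = ⌊√79⌋ = 8.
With m₀=0, d₀=1 and mₖ₊₁ = dₖaₖ − mₖ, dₖ₊₁ = (n − mₖ₊₁²)/dₖ, aₖ₊₁ = ⌊(a₀+mₖ₊₁)/dₖ₊₁⌋:
  k=1: m=8, d=15, a=1
  k=2: m=7, d=2, a=7
  k=3: m=7, d=15, a=1
  k=4: m=8, d=1, a=16
d=1 and a=2a₀=16 at k=4, so the next step gives (m, d) = (8, 15) again — its k=1 value — and the period has length 4.

[8; 1, 7, 1, 16]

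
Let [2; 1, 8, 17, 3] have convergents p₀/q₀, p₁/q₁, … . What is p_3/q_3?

445/154

Using pₖ = aₖpₖ₋₁ + pₖ₋₂, qₖ = aₖqₖ₋₁ + qₖ₋₂ (with p₋₁=1, p₋₂=0, q₋₁=0, q₋₂=1):
  k=0: a=2, p=2, q=1
  k=1: a=1, p=3, q=1
  k=2: a=8, p=26, q=9
  k=3: a=17, p=445, q=154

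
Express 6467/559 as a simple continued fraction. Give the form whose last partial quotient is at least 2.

[11; 1, 1, 3, 7, 1, 2, 3]

6467 = 11·559 + 318
559 = 1·318 + 241
318 = 1·241 + 77
241 = 3·77 + 10
77 = 7·10 + 7
10 = 1·7 + 3
7 = 2·3 + 1
3 = 3·1 + 0  (stop)
So 6467/559 = [11; 1, 1, 3, 7, 1, 2, 3].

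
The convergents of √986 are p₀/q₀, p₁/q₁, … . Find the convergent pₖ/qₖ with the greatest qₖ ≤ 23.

157/5

√986 = [31; 2, 2, 62, …] (period length 3).
Convergents:
  p_0/q_0 = 31/1
  p_1/q_1 = 63/2
  p_2/q_2 = 157/5
  p_3/q_3 = 9797/312
q_2 = 5 ≤ 23 < 312 = q_3, so the answer is 157/5.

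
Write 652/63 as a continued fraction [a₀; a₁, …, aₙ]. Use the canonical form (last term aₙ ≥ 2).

[10; 2, 1, 6, 3]

652 = 10*63 + 22
63 = 2*22 + 19
22 = 1*19 + 3
19 = 6*3 + 1
3 = 3*1 + 0  (stop)
So 652/63 = [10; 2, 1, 6, 3].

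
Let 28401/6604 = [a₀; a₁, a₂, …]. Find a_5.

1

28401 = 4·6604 + 1985   →  a_0 = 4
6604 = 3·1985 + 649   →  a_1 = 3
1985 = 3·649 + 38   →  a_2 = 3
649 = 17·38 + 3   →  a_3 = 17
38 = 12·3 + 2   →  a_4 = 12
3 = 1·2 + 1   →  a_5 = 1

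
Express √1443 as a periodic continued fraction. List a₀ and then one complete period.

[37; 1, 74]

a₀ = ⌊√1443⌋ = 37.
With m₀=0, d₀=1 and mₖ₊₁ = dₖaₖ − mₖ, dₖ₊₁ = (n − mₖ₊₁²)/dₖ, aₖ₊₁ = ⌊(a₀+mₖ₊₁)/dₖ₊₁⌋:
  k=1: m=37, d=74, a=1
  k=2: m=37, d=1, a=74
d=1 and a=2a₀=74 at k=2, so the next step gives (m, d) = (37, 74) again — its k=1 value — and the period has length 2.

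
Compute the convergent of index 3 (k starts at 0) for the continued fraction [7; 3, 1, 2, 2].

80/11

Using pₖ = aₖpₖ₋₁ + pₖ₋₂, qₖ = aₖqₖ₋₁ + qₖ₋₂ (with p₋₁=1, p₋₂=0, q₋₁=0, q₋₂=1):
  k=0: a=7, p=7, q=1
  k=1: a=3, p=22, q=3
  k=2: a=1, p=29, q=4
  k=3: a=2, p=80, q=11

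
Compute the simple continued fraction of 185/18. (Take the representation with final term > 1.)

185 = 10×18 + 5
18 = 3×5 + 3
5 = 1×3 + 2
3 = 1×2 + 1
2 = 2×1 + 0  (stop)
So 185/18 = [10; 3, 1, 1, 2].

[10; 3, 1, 1, 2]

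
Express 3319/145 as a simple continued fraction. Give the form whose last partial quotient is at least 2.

[22; 1, 8, 16]

3319 = 22*145 + 129
145 = 1*129 + 16
129 = 8*16 + 1
16 = 16*1 + 0  (stop)
So 3319/145 = [22; 1, 8, 16].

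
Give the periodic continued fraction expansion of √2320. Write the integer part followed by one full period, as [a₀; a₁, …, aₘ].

[48; 6, 96]

a₀ = ⌊√2320⌋ = 48.
With m₀=0, d₀=1 and mₖ₊₁ = dₖaₖ − mₖ, dₖ₊₁ = (n − mₖ₊₁²)/dₖ, aₖ₊₁ = ⌊(a₀+mₖ₊₁)/dₖ₊₁⌋:
  k=1: m=48, d=16, a=6
  k=2: m=48, d=1, a=96
d=1 and a=2a₀=96 at k=2, so the next step gives (m, d) = (48, 16) again — its k=1 value — and the period has length 2.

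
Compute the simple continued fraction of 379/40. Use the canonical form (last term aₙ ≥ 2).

[9; 2, 9, 2]

379 = 9×40 + 19
40 = 2×19 + 2
19 = 9×2 + 1
2 = 2×1 + 0  (stop)
So 379/40 = [9; 2, 9, 2].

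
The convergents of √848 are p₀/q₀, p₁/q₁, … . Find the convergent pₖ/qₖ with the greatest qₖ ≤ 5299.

66249/2275

√848 = [29; 8, 3, 3, 3, 8, 58, …] (period length 6).
Convergents:
  p_0/q_0 = 29/1
  p_1/q_1 = 233/8
  p_2/q_2 = 728/25
  p_3/q_3 = 2417/83
  p_4/q_4 = 7979/274
  p_5/q_5 = 66249/2275
  p_6/q_6 = 3850421/132224
q_5 = 2275 ≤ 5299 < 132224 = q_6, so the answer is 66249/2275.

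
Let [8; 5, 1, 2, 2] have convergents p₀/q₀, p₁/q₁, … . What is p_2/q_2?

49/6

Using pₖ = aₖpₖ₋₁ + pₖ₋₂, qₖ = aₖqₖ₋₁ + qₖ₋₂ (with p₋₁=1, p₋₂=0, q₋₁=0, q₋₂=1):
  k=0: a=8, p=8, q=1
  k=1: a=5, p=41, q=5
  k=2: a=1, p=49, q=6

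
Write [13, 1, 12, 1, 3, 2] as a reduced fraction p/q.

1727/124

Using pₖ = aₖpₖ₋₁ + pₖ₋₂ and qₖ = aₖqₖ₋₁ + qₖ₋₂:
  k=0: a=13, p=13, q=1
  k=1: a=1, p=14, q=1
  k=2: a=12, p=181, q=13
  k=3: a=1, p=195, q=14
  k=4: a=3, p=766, q=55
  k=5: a=2, p=1727, q=124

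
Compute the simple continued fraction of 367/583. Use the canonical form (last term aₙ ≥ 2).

[0; 1, 1, 1, 2, 3, 10, 2]

367 = 0·583 + 367
583 = 1·367 + 216
367 = 1·216 + 151
216 = 1·151 + 65
151 = 2·65 + 21
65 = 3·21 + 2
21 = 10·2 + 1
2 = 2·1 + 0  (stop)
So 367/583 = [0; 1, 1, 1, 2, 3, 10, 2].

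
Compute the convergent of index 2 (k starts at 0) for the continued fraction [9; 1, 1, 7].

19/2

Using pₖ = aₖpₖ₋₁ + pₖ₋₂, qₖ = aₖqₖ₋₁ + qₖ₋₂ (with p₋₁=1, p₋₂=0, q₋₁=0, q₋₂=1):
  k=0: a=9, p=9, q=1
  k=1: a=1, p=10, q=1
  k=2: a=1, p=19, q=2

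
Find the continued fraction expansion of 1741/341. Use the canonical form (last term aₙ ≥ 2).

1741 = 5×341 + 36
341 = 9×36 + 17
36 = 2×17 + 2
17 = 8×2 + 1
2 = 2×1 + 0  (stop)
So 1741/341 = [5; 9, 2, 8, 2].

[5; 9, 2, 8, 2]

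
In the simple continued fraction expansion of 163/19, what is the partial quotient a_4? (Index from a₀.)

1

163 = 8·19 + 11   →  a_0 = 8
19 = 1·11 + 8   →  a_1 = 1
11 = 1·8 + 3   →  a_2 = 1
8 = 2·3 + 2   →  a_3 = 2
3 = 1·2 + 1   →  a_4 = 1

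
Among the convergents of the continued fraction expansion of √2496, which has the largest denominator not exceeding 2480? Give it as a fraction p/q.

√2496 = [49; 1, 23, 1, 98, …] (period length 4).
Convergents:
  p_0/q_0 = 49/1
  p_1/q_1 = 50/1
  p_2/q_2 = 1199/24
  p_3/q_3 = 1249/25
  p_4/q_4 = 123601/2474
  p_5/q_5 = 124850/2499
q_4 = 2474 ≤ 2480 < 2499 = q_5, so the answer is 123601/2474.

123601/2474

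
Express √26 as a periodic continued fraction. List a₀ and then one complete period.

a₀ = ⌊√26⌋ = 5.

[5; 10]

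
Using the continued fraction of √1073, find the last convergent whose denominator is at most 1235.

√1073 = [32; 1, 3, 9, 9, 3, 1, 64, …] (period length 7).
Convergents:
  p_0/q_0 = 32/1
  p_1/q_1 = 33/1
  p_2/q_2 = 131/4
  p_3/q_3 = 1212/37
  p_4/q_4 = 11039/337
  p_5/q_5 = 34329/1048
  p_6/q_6 = 45368/1385
q_5 = 1048 ≤ 1235 < 1385 = q_6, so the answer is 34329/1048.

34329/1048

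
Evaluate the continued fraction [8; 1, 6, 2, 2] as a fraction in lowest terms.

328/37

Using pₖ = aₖpₖ₋₁ + pₖ₋₂ and qₖ = aₖqₖ₋₁ + qₖ₋₂:
  k=0: a=8, p=8, q=1
  k=1: a=1, p=9, q=1
  k=2: a=6, p=62, q=7
  k=3: a=2, p=133, q=15
  k=4: a=2, p=328, q=37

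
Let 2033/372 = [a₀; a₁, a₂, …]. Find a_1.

2033 = 5·372 + 173   →  a_0 = 5
372 = 2·173 + 26   →  a_1 = 2

2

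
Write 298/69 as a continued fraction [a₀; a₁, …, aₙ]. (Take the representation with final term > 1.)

[4; 3, 7, 3]

298 = 4·69 + 22
69 = 3·22 + 3
22 = 7·3 + 1
3 = 3·1 + 0  (stop)
So 298/69 = [4; 3, 7, 3].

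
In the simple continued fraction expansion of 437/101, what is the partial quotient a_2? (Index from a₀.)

437 = 4·101 + 33   →  a_0 = 4
101 = 3·33 + 2   →  a_1 = 3
33 = 16·2 + 1   →  a_2 = 16

16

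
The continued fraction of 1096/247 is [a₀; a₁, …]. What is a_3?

1096 = 4·247 + 108   →  a_0 = 4
247 = 2·108 + 31   →  a_1 = 2
108 = 3·31 + 15   →  a_2 = 3
31 = 2·15 + 1   →  a_3 = 2

2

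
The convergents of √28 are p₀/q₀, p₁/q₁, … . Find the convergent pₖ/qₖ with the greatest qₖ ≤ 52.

√28 = [5; 3, 2, 3, 10, …] (period length 4).
Convergents:
  p_0/q_0 = 5/1
  p_1/q_1 = 16/3
  p_2/q_2 = 37/7
  p_3/q_3 = 127/24
  p_4/q_4 = 1307/247
q_3 = 24 ≤ 52 < 247 = q_4, so the answer is 127/24.

127/24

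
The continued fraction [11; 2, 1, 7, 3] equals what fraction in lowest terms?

Fold from the inside: start with 3/1.
  7 + 1/3 = 22/3
  1 + 3/22 = 25/22
  2 + 22/25 = 72/25
  11 + 25/72 = 817/72

817/72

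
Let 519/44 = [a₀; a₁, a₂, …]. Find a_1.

519 = 11·44 + 35   →  a_0 = 11
44 = 1·35 + 9   →  a_1 = 1

1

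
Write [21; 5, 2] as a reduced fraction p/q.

Using pₖ = aₖpₖ₋₁ + pₖ₋₂ and qₖ = aₖqₖ₋₁ + qₖ₋₂:
  k=0: a=21, p=21, q=1
  k=1: a=5, p=106, q=5
  k=2: a=2, p=233, q=11

233/11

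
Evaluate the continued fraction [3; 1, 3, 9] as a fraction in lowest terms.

Using pₖ = aₖpₖ₋₁ + pₖ₋₂ and qₖ = aₖqₖ₋₁ + qₖ₋₂:
  k=0: a=3, p=3, q=1
  k=1: a=1, p=4, q=1
  k=2: a=3, p=15, q=4
  k=3: a=9, p=139, q=37

139/37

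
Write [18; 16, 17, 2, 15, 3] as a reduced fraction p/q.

481739/26671

Fold from the inside: start with 3/1.
  15 + 1/3 = 46/3
  2 + 3/46 = 95/46
  17 + 46/95 = 1661/95
  16 + 95/1661 = 26671/1661
  18 + 1661/26671 = 481739/26671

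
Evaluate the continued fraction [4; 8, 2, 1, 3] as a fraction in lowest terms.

379/92

Fold from the inside: start with 3/1.
  1 + 1/3 = 4/3
  2 + 3/4 = 11/4
  8 + 4/11 = 92/11
  4 + 11/92 = 379/92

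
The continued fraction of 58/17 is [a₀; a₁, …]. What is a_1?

58 = 3·17 + 7   →  a_0 = 3
17 = 2·7 + 3   →  a_1 = 2

2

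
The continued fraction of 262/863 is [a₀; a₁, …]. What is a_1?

3

262 = 0·863 + 262   →  a_0 = 0
863 = 3·262 + 77   →  a_1 = 3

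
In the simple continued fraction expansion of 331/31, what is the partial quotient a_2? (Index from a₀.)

2

331 = 10·31 + 21   →  a_0 = 10
31 = 1·21 + 10   →  a_1 = 1
21 = 2·10 + 1   →  a_2 = 2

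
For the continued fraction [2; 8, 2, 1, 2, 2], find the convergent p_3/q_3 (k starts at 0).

53/25

Using pₖ = aₖpₖ₋₁ + pₖ₋₂, qₖ = aₖqₖ₋₁ + qₖ₋₂ (with p₋₁=1, p₋₂=0, q₋₁=0, q₋₂=1):
  k=0: a=2, p=2, q=1
  k=1: a=8, p=17, q=8
  k=2: a=2, p=36, q=17
  k=3: a=1, p=53, q=25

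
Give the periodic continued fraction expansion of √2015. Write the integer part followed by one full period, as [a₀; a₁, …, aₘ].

[44; 1, 7, 1, 88]

a₀ = ⌊√2015⌋ = 44.
With m₀=0, d₀=1 and mₖ₊₁ = dₖaₖ − mₖ, dₖ₊₁ = (n − mₖ₊₁²)/dₖ, aₖ₊₁ = ⌊(a₀+mₖ₊₁)/dₖ₊₁⌋:
  k=1: m=44, d=79, a=1
  k=2: m=35, d=10, a=7
  k=3: m=35, d=79, a=1
  k=4: m=44, d=1, a=88
d=1 and a=2a₀=88 at k=4, so the next step gives (m, d) = (44, 79) again — its k=1 value — and the period has length 4.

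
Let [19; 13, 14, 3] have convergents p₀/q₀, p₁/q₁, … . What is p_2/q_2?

3491/183

Using pₖ = aₖpₖ₋₁ + pₖ₋₂, qₖ = aₖqₖ₋₁ + qₖ₋₂ (with p₋₁=1, p₋₂=0, q₋₁=0, q₋₂=1):
  k=0: a=19, p=19, q=1
  k=1: a=13, p=248, q=13
  k=2: a=14, p=3491, q=183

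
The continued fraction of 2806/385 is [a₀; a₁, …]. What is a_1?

3

2806 = 7·385 + 111   →  a_0 = 7
385 = 3·111 + 52   →  a_1 = 3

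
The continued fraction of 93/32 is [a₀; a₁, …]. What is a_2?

93 = 2·32 + 29   →  a_0 = 2
32 = 1·29 + 3   →  a_1 = 1
29 = 9·3 + 2   →  a_2 = 9

9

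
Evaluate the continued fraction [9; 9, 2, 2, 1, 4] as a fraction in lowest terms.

Using pₖ = aₖpₖ₋₁ + pₖ₋₂ and qₖ = aₖqₖ₋₁ + qₖ₋₂:
  k=0: a=9, p=9, q=1
  k=1: a=9, p=82, q=9
  k=2: a=2, p=173, q=19
  k=3: a=2, p=428, q=47
  k=4: a=1, p=601, q=66
  k=5: a=4, p=2832, q=311

2832/311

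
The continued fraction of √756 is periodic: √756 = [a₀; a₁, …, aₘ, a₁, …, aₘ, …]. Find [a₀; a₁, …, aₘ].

a₀ = ⌊√756⌋ = 27.
With m₀=0, d₀=1 and mₖ₊₁ = dₖaₖ − mₖ, dₖ₊₁ = (n − mₖ₊₁²)/dₖ, aₖ₊₁ = ⌊(a₀+mₖ₊₁)/dₖ₊₁⌋:
  k=1: m=27, d=27, a=2
  k=2: m=27, d=1, a=54
d=1 and a=2a₀=54 at k=2, so the next step gives (m, d) = (27, 27) again — its k=1 value — and the period has length 2.

[27; 2, 54]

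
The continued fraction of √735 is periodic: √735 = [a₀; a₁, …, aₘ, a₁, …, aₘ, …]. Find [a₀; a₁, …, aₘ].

[27; 9, 54]

a₀ = ⌊√735⌋ = 27.
With m₀=0, d₀=1 and mₖ₊₁ = dₖaₖ − mₖ, dₖ₊₁ = (n − mₖ₊₁²)/dₖ, aₖ₊₁ = ⌊(a₀+mₖ₊₁)/dₖ₊₁⌋:
  k=1: m=27, d=6, a=9
  k=2: m=27, d=1, a=54
d=1 and a=2a₀=54 at k=2, so the next step gives (m, d) = (27, 6) again — its k=1 value — and the period has length 2.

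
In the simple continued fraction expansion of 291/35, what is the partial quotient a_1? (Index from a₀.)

291 = 8·35 + 11   →  a_0 = 8
35 = 3·11 + 2   →  a_1 = 3

3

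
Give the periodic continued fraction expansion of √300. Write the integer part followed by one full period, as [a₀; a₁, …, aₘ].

a₀ = ⌊√300⌋ = 17.
With m₀=0, d₀=1 and mₖ₊₁ = dₖaₖ − mₖ, dₖ₊₁ = (n − mₖ₊₁²)/dₖ, aₖ₊₁ = ⌊(a₀+mₖ₊₁)/dₖ₊₁⌋:
  k=1: m=17, d=11, a=3
  k=2: m=16, d=4, a=8
  k=3: m=16, d=11, a=3
  k=4: m=17, d=1, a=34
d=1 and a=2a₀=34 at k=4, so the next step gives (m, d) = (17, 11) again — its k=1 value — and the period has length 4.

[17; 3, 8, 3, 34]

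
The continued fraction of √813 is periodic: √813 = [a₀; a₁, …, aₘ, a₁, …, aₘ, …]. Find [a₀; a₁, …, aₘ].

a₀ = ⌊√813⌋ = 28.
With m₀=0, d₀=1 and mₖ₊₁ = dₖaₖ − mₖ, dₖ₊₁ = (n − mₖ₊₁²)/dₖ, aₖ₊₁ = ⌊(a₀+mₖ₊₁)/dₖ₊₁⌋:
  k=1: m=28, d=29, a=1
  k=2: m=1, d=28, a=1
  k=3: m=27, d=3, a=18
  k=4: m=27, d=28, a=1
  k=5: m=1, d=29, a=1
  k=6: m=28, d=1, a=56
d=1 and a=2a₀=56 at k=6, so the next step gives (m, d) = (28, 29) again — its k=1 value — and the period has length 6.

[28; 1, 1, 18, 1, 1, 56]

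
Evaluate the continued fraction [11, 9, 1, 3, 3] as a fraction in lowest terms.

1410/127

Using pₖ = aₖpₖ₋₁ + pₖ₋₂ and qₖ = aₖqₖ₋₁ + qₖ₋₂:
  k=0: a=11, p=11, q=1
  k=1: a=9, p=100, q=9
  k=2: a=1, p=111, q=10
  k=3: a=3, p=433, q=39
  k=4: a=3, p=1410, q=127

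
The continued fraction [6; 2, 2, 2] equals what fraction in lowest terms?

77/12

Using pₖ = aₖpₖ₋₁ + pₖ₋₂ and qₖ = aₖqₖ₋₁ + qₖ₋₂:
  k=0: a=6, p=6, q=1
  k=1: a=2, p=13, q=2
  k=2: a=2, p=32, q=5
  k=3: a=2, p=77, q=12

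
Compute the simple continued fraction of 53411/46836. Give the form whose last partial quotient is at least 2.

[1; 7, 8, 9, 3, 9, 3]

53411 = 1·46836 + 6575
46836 = 7·6575 + 811
6575 = 8·811 + 87
811 = 9·87 + 28
87 = 3·28 + 3
28 = 9·3 + 1
3 = 3·1 + 0  (stop)
So 53411/46836 = [1; 7, 8, 9, 3, 9, 3].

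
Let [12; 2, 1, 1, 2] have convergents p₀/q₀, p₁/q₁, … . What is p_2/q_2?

37/3

Using pₖ = aₖpₖ₋₁ + pₖ₋₂, qₖ = aₖqₖ₋₁ + qₖ₋₂ (with p₋₁=1, p₋₂=0, q₋₁=0, q₋₂=1):
  k=0: a=12, p=12, q=1
  k=1: a=2, p=25, q=2
  k=2: a=1, p=37, q=3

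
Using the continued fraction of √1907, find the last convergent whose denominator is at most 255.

5677/130

√1907 = [43; 1, 2, 43, 2, 1, 86, …] (period length 6).
Convergents:
  p_0/q_0 = 43/1
  p_1/q_1 = 44/1
  p_2/q_2 = 131/3
  p_3/q_3 = 5677/130
  p_4/q_4 = 11485/263
q_3 = 130 ≤ 255 < 263 = q_4, so the answer is 5677/130.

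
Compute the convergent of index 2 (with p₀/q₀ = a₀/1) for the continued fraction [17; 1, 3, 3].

71/4

Using pₖ = aₖpₖ₋₁ + pₖ₋₂, qₖ = aₖqₖ₋₁ + qₖ₋₂ (with p₋₁=1, p₋₂=0, q₋₁=0, q₋₂=1):
  k=0: a=17, p=17, q=1
  k=1: a=1, p=18, q=1
  k=2: a=3, p=71, q=4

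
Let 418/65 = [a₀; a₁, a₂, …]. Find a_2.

3

418 = 6·65 + 28   →  a_0 = 6
65 = 2·28 + 9   →  a_1 = 2
28 = 3·9 + 1   →  a_2 = 3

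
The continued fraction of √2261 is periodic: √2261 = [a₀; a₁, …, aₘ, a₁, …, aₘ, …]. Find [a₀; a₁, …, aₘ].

[47; 1, 1, 4, 1, 1, 94]

a₀ = ⌊√2261⌋ = 47.
With m₀=0, d₀=1 and mₖ₊₁ = dₖaₖ − mₖ, dₖ₊₁ = (n − mₖ₊₁²)/dₖ, aₖ₊₁ = ⌊(a₀+mₖ₊₁)/dₖ₊₁⌋:
  k=1: m=47, d=52, a=1
  k=2: m=5, d=43, a=1
  k=3: m=38, d=19, a=4
  k=4: m=38, d=43, a=1
  k=5: m=5, d=52, a=1
  k=6: m=47, d=1, a=94
d=1 and a=2a₀=94 at k=6, so the next step gives (m, d) = (47, 52) again — its k=1 value — and the period has length 6.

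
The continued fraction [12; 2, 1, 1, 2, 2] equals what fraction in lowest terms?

Using pₖ = aₖpₖ₋₁ + pₖ₋₂ and qₖ = aₖqₖ₋₁ + qₖ₋₂:
  k=0: a=12, p=12, q=1
  k=1: a=2, p=25, q=2
  k=2: a=1, p=37, q=3
  k=3: a=1, p=62, q=5
  k=4: a=2, p=161, q=13
  k=5: a=2, p=384, q=31

384/31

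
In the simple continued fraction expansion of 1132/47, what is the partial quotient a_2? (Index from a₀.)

1

1132 = 24·47 + 4   →  a_0 = 24
47 = 11·4 + 3   →  a_1 = 11
4 = 1·3 + 1   →  a_2 = 1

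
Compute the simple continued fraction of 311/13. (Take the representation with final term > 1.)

[23; 1, 12]

311 = 23*13 + 12
13 = 1*12 + 1
12 = 12*1 + 0  (stop)
So 311/13 = [23; 1, 12].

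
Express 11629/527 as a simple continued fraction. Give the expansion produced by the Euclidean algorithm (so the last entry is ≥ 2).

11629 = 22·527 + 35
527 = 15·35 + 2
35 = 17·2 + 1
2 = 2·1 + 0  (stop)
So 11629/527 = [22; 15, 17, 2].

[22; 15, 17, 2]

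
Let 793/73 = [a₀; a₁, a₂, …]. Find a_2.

6

793 = 10·73 + 63   →  a_0 = 10
73 = 1·63 + 10   →  a_1 = 1
63 = 6·10 + 3   →  a_2 = 6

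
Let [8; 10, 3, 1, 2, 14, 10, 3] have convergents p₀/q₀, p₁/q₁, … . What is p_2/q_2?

Using pₖ = aₖpₖ₋₁ + pₖ₋₂, qₖ = aₖqₖ₋₁ + qₖ₋₂ (with p₋₁=1, p₋₂=0, q₋₁=0, q₋₂=1):
  k=0: a=8, p=8, q=1
  k=1: a=10, p=81, q=10
  k=2: a=3, p=251, q=31

251/31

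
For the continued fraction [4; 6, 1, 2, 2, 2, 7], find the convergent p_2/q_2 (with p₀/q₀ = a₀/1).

29/7

Using pₖ = aₖpₖ₋₁ + pₖ₋₂, qₖ = aₖqₖ₋₁ + qₖ₋₂ (with p₋₁=1, p₋₂=0, q₋₁=0, q₋₂=1):
  k=0: a=4, p=4, q=1
  k=1: a=6, p=25, q=6
  k=2: a=1, p=29, q=7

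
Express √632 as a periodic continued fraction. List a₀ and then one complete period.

[25; 7, 6, 7, 50]

a₀ = ⌊√632⌋ = 25.
With m₀=0, d₀=1 and mₖ₊₁ = dₖaₖ − mₖ, dₖ₊₁ = (n − mₖ₊₁²)/dₖ, aₖ₊₁ = ⌊(a₀+mₖ₊₁)/dₖ₊₁⌋:
  k=1: m=25, d=7, a=7
  k=2: m=24, d=8, a=6
  k=3: m=24, d=7, a=7
  k=4: m=25, d=1, a=50
d=1 and a=2a₀=50 at k=4, so the next step gives (m, d) = (25, 7) again — its k=1 value — and the period has length 4.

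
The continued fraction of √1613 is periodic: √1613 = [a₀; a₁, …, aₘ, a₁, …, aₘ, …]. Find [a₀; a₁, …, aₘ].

[40; 6, 6, 80]

a₀ = ⌊√1613⌋ = 40.
With m₀=0, d₀=1 and mₖ₊₁ = dₖaₖ − mₖ, dₖ₊₁ = (n − mₖ₊₁²)/dₖ, aₖ₊₁ = ⌊(a₀+mₖ₊₁)/dₖ₊₁⌋:
  k=1: m=40, d=13, a=6
  k=2: m=38, d=13, a=6
  k=3: m=40, d=1, a=80
d=1 and a=2a₀=80 at k=3, so the next step gives (m, d) = (40, 13) again — its k=1 value — and the period has length 3.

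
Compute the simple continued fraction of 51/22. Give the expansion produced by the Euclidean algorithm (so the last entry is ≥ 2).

[2; 3, 7]

51 = 2×22 + 7
22 = 3×7 + 1
7 = 7×1 + 0  (stop)
So 51/22 = [2; 3, 7].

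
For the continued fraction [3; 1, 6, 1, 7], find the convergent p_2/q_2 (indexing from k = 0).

27/7

Using pₖ = aₖpₖ₋₁ + pₖ₋₂, qₖ = aₖqₖ₋₁ + qₖ₋₂ (with p₋₁=1, p₋₂=0, q₋₁=0, q₋₂=1):
  k=0: a=3, p=3, q=1
  k=1: a=1, p=4, q=1
  k=2: a=6, p=27, q=7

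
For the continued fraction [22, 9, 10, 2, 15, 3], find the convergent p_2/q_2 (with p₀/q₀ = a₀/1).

Using pₖ = aₖpₖ₋₁ + pₖ₋₂, qₖ = aₖqₖ₋₁ + qₖ₋₂ (with p₋₁=1, p₋₂=0, q₋₁=0, q₋₂=1):
  k=0: a=22, p=22, q=1
  k=1: a=9, p=199, q=9
  k=2: a=10, p=2012, q=91

2012/91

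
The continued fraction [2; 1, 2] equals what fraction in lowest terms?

8/3

Fold from the inside: start with 2/1.
  1 + 1/2 = 3/2
  2 + 2/3 = 8/3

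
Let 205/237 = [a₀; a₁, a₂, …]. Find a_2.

205 = 0·237 + 205   →  a_0 = 0
237 = 1·205 + 32   →  a_1 = 1
205 = 6·32 + 13   →  a_2 = 6

6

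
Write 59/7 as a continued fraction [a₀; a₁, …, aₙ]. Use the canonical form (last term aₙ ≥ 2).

[8; 2, 3]

59 = 8·7 + 3
7 = 2·3 + 1
3 = 3·1 + 0  (stop)
So 59/7 = [8; 2, 3].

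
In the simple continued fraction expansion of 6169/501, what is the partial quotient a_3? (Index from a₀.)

6169 = 12·501 + 157   →  a_0 = 12
501 = 3·157 + 30   →  a_1 = 3
157 = 5·30 + 7   →  a_2 = 5
30 = 4·7 + 2   →  a_3 = 4

4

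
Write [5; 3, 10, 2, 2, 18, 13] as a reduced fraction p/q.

Fold from the inside: start with 13/1.
  18 + 1/13 = 235/13
  2 + 13/235 = 483/235
  2 + 235/483 = 1201/483
  10 + 483/1201 = 12493/1201
  3 + 1201/12493 = 38680/12493
  5 + 12493/38680 = 205893/38680

205893/38680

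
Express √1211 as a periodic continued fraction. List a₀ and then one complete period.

a₀ = ⌊√1211⌋ = 34.
With m₀=0, d₀=1 and mₖ₊₁ = dₖaₖ − mₖ, dₖ₊₁ = (n − mₖ₊₁²)/dₖ, aₖ₊₁ = ⌊(a₀+mₖ₊₁)/dₖ₊₁⌋:
  k=1: m=34, d=55, a=1
  k=2: m=21, d=14, a=3
  k=3: m=21, d=55, a=1
  k=4: m=34, d=1, a=68
d=1 and a=2a₀=68 at k=4, so the next step gives (m, d) = (34, 55) again — its k=1 value — and the period has length 4.

[34; 1, 3, 1, 68]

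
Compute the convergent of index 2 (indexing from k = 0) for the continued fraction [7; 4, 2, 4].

Using pₖ = aₖpₖ₋₁ + pₖ₋₂, qₖ = aₖqₖ₋₁ + qₖ₋₂ (with p₋₁=1, p₋₂=0, q₋₁=0, q₋₂=1):
  k=0: a=7, p=7, q=1
  k=1: a=4, p=29, q=4
  k=2: a=2, p=65, q=9

65/9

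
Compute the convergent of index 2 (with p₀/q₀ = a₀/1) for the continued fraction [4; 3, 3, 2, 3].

Using pₖ = aₖpₖ₋₁ + pₖ₋₂, qₖ = aₖqₖ₋₁ + qₖ₋₂ (with p₋₁=1, p₋₂=0, q₋₁=0, q₋₂=1):
  k=0: a=4, p=4, q=1
  k=1: a=3, p=13, q=3
  k=2: a=3, p=43, q=10

43/10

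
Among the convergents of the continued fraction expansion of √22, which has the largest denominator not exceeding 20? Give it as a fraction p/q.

61/13

√22 = [4; 1, 2, 4, 2, 1, 8, …] (period length 6).
Convergents:
  p_0/q_0 = 4/1
  p_1/q_1 = 5/1
  p_2/q_2 = 14/3
  p_3/q_3 = 61/13
  p_4/q_4 = 136/29
q_3 = 13 ≤ 20 < 29 = q_4, so the answer is 61/13.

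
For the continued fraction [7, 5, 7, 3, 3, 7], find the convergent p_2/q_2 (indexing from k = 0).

Using pₖ = aₖpₖ₋₁ + pₖ₋₂, qₖ = aₖqₖ₋₁ + qₖ₋₂ (with p₋₁=1, p₋₂=0, q₋₁=0, q₋₂=1):
  k=0: a=7, p=7, q=1
  k=1: a=5, p=36, q=5
  k=2: a=7, p=259, q=36

259/36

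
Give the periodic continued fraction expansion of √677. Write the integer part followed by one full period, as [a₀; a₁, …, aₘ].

a₀ = ⌊√677⌋ = 26.
With m₀=0, d₀=1 and mₖ₊₁ = dₖaₖ − mₖ, dₖ₊₁ = (n − mₖ₊₁²)/dₖ, aₖ₊₁ = ⌊(a₀+mₖ₊₁)/dₖ₊₁⌋:
  k=1: m=26, d=1, a=52
d=1 and a=2a₀=52 at k=1, so the next step gives (m, d) = (26, 1) again — its k=1 value — and the period has length 1.

[26; 52]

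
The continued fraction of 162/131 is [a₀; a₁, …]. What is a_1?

162 = 1·131 + 31   →  a_0 = 1
131 = 4·31 + 7   →  a_1 = 4

4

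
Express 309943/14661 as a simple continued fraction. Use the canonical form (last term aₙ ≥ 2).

[21; 7, 9, 11, 1, 18]

309943 = 21×14661 + 2062
14661 = 7×2062 + 227
2062 = 9×227 + 19
227 = 11×19 + 18
19 = 1×18 + 1
18 = 18×1 + 0  (stop)
So 309943/14661 = [21; 7, 9, 11, 1, 18].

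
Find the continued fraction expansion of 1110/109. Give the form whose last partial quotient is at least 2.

1110 = 10×109 + 20
109 = 5×20 + 9
20 = 2×9 + 2
9 = 4×2 + 1
2 = 2×1 + 0  (stop)
So 1110/109 = [10; 5, 2, 4, 2].

[10; 5, 2, 4, 2]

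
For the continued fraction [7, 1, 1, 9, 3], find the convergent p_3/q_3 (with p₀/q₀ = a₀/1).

143/19

Using pₖ = aₖpₖ₋₁ + pₖ₋₂, qₖ = aₖqₖ₋₁ + qₖ₋₂ (with p₋₁=1, p₋₂=0, q₋₁=0, q₋₂=1):
  k=0: a=7, p=7, q=1
  k=1: a=1, p=8, q=1
  k=2: a=1, p=15, q=2
  k=3: a=9, p=143, q=19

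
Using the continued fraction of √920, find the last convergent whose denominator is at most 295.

5490/181

√920 = [30; 3, 60, …] (period length 2).
Convergents:
  p_0/q_0 = 30/1
  p_1/q_1 = 91/3
  p_2/q_2 = 5490/181
  p_3/q_3 = 16561/546
q_2 = 181 ≤ 295 < 546 = q_3, so the answer is 5490/181.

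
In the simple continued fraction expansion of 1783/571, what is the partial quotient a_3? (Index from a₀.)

1783 = 3·571 + 70   →  a_0 = 3
571 = 8·70 + 11   →  a_1 = 8
70 = 6·11 + 4   →  a_2 = 6
11 = 2·4 + 3   →  a_3 = 2

2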